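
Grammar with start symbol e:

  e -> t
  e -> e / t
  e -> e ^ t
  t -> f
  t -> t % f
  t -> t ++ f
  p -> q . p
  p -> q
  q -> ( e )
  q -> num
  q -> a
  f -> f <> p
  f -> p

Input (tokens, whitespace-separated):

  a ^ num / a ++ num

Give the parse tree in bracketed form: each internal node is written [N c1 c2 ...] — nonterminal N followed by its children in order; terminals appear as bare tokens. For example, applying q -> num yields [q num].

[e [e [e [t [f [p [q a]]]]] ^ [t [f [p [q num]]]]] / [t [t [f [p [q a]]]] ++ [f [p [q num]]]]]

e
e / t
e ^ t / t
t ^ t / t
f ^ t / t
p ^ t / t
q ^ t / t
a ^ t / t
a ^ f / t
a ^ p / t
a ^ q / t
a ^ num / t
a ^ num / t ++ f
a ^ num / f ++ f
a ^ num / p ++ f
a ^ num / q ++ f
a ^ num / a ++ f
a ^ num / a ++ p
a ^ num / a ++ q
a ^ num / a ++ num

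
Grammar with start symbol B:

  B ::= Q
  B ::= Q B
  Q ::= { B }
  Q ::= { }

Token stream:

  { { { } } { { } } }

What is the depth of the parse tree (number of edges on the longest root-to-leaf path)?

[B [Q { [B [Q { [B [Q { }]] }] [B [Q { [B [Q { }]] }]]] }]]

7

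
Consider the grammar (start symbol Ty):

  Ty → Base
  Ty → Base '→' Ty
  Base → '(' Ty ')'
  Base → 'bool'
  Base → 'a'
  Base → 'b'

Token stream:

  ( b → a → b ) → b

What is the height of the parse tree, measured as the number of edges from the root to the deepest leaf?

[Ty [Base ( [Ty [Base b] → [Ty [Base a] → [Ty [Base b]]]] )] → [Ty [Base b]]]

6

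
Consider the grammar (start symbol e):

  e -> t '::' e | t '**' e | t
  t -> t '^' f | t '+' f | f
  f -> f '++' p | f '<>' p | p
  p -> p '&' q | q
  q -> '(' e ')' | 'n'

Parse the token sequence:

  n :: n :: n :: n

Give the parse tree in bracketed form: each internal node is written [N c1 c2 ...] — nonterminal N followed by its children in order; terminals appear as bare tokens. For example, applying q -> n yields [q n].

e
t :: e
f :: e
p :: e
q :: e
n :: e
n :: t :: e
n :: f :: e
n :: p :: e
n :: q :: e
n :: n :: e
n :: n :: t :: e
n :: n :: f :: e
n :: n :: p :: e
n :: n :: q :: e
n :: n :: n :: e
n :: n :: n :: t
n :: n :: n :: f
n :: n :: n :: p
n :: n :: n :: q
n :: n :: n :: n

[e [t [f [p [q n]]]] :: [e [t [f [p [q n]]]] :: [e [t [f [p [q n]]]] :: [e [t [f [p [q n]]]]]]]]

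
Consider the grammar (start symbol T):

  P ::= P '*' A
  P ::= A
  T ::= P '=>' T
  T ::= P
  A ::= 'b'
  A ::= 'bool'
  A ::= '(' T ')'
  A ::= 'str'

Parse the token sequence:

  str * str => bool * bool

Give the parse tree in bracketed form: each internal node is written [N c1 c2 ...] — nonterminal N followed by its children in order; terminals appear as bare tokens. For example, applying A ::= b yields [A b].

[T [P [P [A str]] * [A str]] => [T [P [P [A bool]] * [A bool]]]]

T
P => T
P * A => T
A * A => T
str * A => T
str * str => T
str * str => P
str * str => P * A
str * str => A * A
str * str => bool * A
str * str => bool * bool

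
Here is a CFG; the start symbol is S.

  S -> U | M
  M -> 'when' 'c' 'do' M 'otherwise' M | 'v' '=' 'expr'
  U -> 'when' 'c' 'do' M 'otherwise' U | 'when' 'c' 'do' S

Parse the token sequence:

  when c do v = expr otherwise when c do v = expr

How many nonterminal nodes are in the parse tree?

6

[S [U when c do [M v = expr] otherwise [U when c do [S [M v = expr]]]]]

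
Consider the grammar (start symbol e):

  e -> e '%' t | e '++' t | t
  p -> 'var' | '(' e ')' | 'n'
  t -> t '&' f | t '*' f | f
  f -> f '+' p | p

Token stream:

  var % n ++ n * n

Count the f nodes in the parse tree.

[e [e [e [t [f [p var]]]] % [t [f [p n]]]] ++ [t [t [f [p n]]] * [f [p n]]]]

4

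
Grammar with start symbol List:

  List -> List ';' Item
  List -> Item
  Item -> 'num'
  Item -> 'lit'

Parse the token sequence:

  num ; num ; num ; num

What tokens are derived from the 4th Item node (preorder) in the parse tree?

[List [List [List [List [Item num]] ; [Item num]] ; [Item num]] ; [Item num]]

num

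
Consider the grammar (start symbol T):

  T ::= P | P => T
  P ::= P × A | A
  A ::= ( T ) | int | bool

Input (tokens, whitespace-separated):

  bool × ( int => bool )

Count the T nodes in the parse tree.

3

[T [P [P [A bool]] × [A ( [T [P [A int]] => [T [P [A bool]]]] )]]]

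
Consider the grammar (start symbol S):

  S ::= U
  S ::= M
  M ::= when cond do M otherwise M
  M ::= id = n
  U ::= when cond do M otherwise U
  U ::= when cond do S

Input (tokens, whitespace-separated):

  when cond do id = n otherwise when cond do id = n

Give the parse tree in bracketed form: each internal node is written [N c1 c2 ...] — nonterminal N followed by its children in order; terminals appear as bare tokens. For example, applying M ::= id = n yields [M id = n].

S
U
when cond do M otherwise U
when cond do id = n otherwise U
when cond do id = n otherwise when cond do S
when cond do id = n otherwise when cond do M
when cond do id = n otherwise when cond do id = n

[S [U when cond do [M id = n] otherwise [U when cond do [S [M id = n]]]]]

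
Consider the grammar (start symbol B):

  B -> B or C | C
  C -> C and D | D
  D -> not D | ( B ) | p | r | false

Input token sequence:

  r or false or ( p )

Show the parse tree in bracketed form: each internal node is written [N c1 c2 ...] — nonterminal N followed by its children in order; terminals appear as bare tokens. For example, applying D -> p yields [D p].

[B [B [B [C [D r]]] or [C [D false]]] or [C [D ( [B [C [D p]]] )]]]

B
B or C
B or C or C
C or C or C
D or C or C
r or C or C
r or D or C
r or false or C
r or false or D
r or false or ( B )
r or false or ( C )
r or false or ( D )
r or false or ( p )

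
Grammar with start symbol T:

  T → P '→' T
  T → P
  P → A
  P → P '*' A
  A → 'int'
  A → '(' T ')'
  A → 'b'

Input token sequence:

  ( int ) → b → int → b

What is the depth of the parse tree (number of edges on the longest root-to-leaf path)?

6

[T [P [A ( [T [P [A int]]] )]] → [T [P [A b]] → [T [P [A int]] → [T [P [A b]]]]]]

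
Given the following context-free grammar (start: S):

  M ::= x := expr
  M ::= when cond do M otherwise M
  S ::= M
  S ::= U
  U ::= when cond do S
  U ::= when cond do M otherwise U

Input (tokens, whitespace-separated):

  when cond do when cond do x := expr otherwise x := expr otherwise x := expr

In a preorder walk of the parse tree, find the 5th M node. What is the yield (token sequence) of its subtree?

[S [M when cond do [M when cond do [M x := expr] otherwise [M x := expr]] otherwise [M x := expr]]]

x := expr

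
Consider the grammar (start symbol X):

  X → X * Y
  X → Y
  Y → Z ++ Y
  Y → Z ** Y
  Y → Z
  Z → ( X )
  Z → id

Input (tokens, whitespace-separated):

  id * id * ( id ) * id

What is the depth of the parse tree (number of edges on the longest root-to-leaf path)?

[X [X [X [X [Y [Z id]]] * [Y [Z id]]] * [Y [Z ( [X [Y [Z id]]] )]]] * [Y [Z id]]]

7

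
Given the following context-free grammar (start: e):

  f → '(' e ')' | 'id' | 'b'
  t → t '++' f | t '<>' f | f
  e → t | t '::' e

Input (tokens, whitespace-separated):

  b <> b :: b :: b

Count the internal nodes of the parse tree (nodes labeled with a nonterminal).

[e [t [t [f b]] <> [f b]] :: [e [t [f b]] :: [e [t [f b]]]]]

11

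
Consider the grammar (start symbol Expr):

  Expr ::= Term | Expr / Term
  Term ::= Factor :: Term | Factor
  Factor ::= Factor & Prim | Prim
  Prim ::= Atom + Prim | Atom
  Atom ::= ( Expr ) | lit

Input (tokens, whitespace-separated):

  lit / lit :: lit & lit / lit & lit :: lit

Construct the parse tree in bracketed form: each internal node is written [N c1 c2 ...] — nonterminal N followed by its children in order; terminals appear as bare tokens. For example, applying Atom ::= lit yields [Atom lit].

[Expr [Expr [Expr [Term [Factor [Prim [Atom lit]]]]] / [Term [Factor [Prim [Atom lit]]] :: [Term [Factor [Factor [Prim [Atom lit]]] & [Prim [Atom lit]]]]]] / [Term [Factor [Factor [Prim [Atom lit]]] & [Prim [Atom lit]]] :: [Term [Factor [Prim [Atom lit]]]]]]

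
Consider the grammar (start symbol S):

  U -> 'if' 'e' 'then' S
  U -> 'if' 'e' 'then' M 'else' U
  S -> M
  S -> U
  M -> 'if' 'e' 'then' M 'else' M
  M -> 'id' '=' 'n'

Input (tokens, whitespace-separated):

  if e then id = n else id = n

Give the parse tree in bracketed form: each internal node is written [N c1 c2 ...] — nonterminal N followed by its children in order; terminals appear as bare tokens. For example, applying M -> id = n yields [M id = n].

[S [M if e then [M id = n] else [M id = n]]]

S
M
if e then M else M
if e then id = n else M
if e then id = n else id = n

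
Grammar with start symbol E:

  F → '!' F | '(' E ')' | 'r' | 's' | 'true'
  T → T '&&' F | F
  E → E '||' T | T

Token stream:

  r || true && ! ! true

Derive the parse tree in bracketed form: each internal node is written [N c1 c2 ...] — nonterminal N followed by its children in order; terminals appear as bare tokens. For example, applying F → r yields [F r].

E
E || T
T || T
F || T
r || T
r || T && F
r || F && F
r || true && F
r || true && ! F
r || true && ! ! F
r || true && ! ! true

[E [E [T [F r]]] || [T [T [F true]] && [F ! [F ! [F true]]]]]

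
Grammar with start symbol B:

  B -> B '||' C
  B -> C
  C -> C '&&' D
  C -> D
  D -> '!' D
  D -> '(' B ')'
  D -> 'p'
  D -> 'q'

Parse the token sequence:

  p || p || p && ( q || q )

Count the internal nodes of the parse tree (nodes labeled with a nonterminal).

[B [B [B [C [D p]]] || [C [D p]]] || [C [C [D p]] && [D ( [B [B [C [D q]]] || [C [D q]]] )]]]

17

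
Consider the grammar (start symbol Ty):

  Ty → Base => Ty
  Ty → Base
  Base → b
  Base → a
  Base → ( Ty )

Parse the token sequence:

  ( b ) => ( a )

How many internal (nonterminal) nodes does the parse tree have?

[Ty [Base ( [Ty [Base b]] )] => [Ty [Base ( [Ty [Base a]] )]]]

8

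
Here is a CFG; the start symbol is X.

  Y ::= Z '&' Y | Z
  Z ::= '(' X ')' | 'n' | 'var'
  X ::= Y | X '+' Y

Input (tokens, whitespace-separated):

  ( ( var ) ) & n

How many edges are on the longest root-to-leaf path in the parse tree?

9

[X [Y [Z ( [X [Y [Z ( [X [Y [Z var]]] )]]] )] & [Y [Z n]]]]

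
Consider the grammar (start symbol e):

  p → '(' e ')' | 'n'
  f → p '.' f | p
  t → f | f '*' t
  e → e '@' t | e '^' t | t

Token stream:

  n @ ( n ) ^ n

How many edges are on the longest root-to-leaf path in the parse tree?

[e [e [e [t [f [p n]]]] @ [t [f [p ( [e [t [f [p n]]]] )]]]] ^ [t [f [p n]]]]

9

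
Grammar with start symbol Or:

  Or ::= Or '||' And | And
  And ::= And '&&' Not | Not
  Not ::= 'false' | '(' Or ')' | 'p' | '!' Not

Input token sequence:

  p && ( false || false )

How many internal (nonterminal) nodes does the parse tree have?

[Or [And [And [Not p]] && [Not ( [Or [Or [And [Not false]]] || [And [Not false]]] )]]]

11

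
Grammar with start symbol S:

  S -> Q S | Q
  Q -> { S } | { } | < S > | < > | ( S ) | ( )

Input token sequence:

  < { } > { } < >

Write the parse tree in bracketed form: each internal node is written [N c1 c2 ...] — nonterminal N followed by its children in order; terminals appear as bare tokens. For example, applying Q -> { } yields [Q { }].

[S [Q < [S [Q { }]] >] [S [Q { }] [S [Q < >]]]]

S
Q S
< S > S
< Q > S
< { } > S
< { } > Q S
< { } > { } S
< { } > { } Q
< { } > { } < >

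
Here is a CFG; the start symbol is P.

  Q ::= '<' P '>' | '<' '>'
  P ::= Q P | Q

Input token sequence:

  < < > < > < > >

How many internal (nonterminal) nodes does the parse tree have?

8

[P [Q < [P [Q < >] [P [Q < >] [P [Q < >]]]] >]]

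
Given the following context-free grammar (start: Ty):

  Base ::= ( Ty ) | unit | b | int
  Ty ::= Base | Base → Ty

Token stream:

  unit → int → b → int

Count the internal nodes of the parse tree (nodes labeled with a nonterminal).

8

[Ty [Base unit] → [Ty [Base int] → [Ty [Base b] → [Ty [Base int]]]]]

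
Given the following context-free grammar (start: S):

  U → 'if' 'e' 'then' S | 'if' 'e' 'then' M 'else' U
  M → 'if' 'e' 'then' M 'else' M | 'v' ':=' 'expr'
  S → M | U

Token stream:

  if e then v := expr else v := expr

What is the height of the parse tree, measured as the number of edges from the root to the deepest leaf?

[S [M if e then [M v := expr] else [M v := expr]]]

3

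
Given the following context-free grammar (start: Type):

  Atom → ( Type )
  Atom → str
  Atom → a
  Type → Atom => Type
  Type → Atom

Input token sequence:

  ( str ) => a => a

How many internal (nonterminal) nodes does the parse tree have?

8

[Type [Atom ( [Type [Atom str]] )] => [Type [Atom a] => [Type [Atom a]]]]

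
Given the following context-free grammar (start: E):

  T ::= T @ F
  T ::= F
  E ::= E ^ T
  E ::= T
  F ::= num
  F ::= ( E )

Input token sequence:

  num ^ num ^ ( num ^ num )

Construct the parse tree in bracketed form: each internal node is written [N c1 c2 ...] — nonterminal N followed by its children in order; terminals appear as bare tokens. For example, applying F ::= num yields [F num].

[E [E [E [T [F num]]] ^ [T [F num]]] ^ [T [F ( [E [E [T [F num]]] ^ [T [F num]]] )]]]

E
E ^ T
E ^ T ^ T
T ^ T ^ T
F ^ T ^ T
num ^ T ^ T
num ^ F ^ T
num ^ num ^ T
num ^ num ^ F
num ^ num ^ ( E )
num ^ num ^ ( E ^ T )
num ^ num ^ ( T ^ T )
num ^ num ^ ( F ^ T )
num ^ num ^ ( num ^ T )
num ^ num ^ ( num ^ F )
num ^ num ^ ( num ^ num )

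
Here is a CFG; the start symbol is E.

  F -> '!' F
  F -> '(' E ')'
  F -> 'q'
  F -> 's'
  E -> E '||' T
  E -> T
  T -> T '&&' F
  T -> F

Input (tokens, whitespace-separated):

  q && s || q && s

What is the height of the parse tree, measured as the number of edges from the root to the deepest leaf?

5

[E [E [T [T [F q]] && [F s]]] || [T [T [F q]] && [F s]]]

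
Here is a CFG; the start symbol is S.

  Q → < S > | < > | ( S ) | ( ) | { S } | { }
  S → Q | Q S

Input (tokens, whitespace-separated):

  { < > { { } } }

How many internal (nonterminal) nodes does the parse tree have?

[S [Q { [S [Q < >] [S [Q { [S [Q { }]] }]]] }]]

8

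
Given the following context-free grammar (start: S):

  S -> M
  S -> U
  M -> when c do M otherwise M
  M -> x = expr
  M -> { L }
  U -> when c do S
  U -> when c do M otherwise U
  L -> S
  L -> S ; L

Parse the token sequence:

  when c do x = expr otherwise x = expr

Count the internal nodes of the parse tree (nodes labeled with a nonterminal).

4

[S [M when c do [M x = expr] otherwise [M x = expr]]]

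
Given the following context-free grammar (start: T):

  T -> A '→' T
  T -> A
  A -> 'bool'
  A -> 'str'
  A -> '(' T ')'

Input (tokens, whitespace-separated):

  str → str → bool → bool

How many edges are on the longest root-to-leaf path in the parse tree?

5

[T [A str] → [T [A str] → [T [A bool] → [T [A bool]]]]]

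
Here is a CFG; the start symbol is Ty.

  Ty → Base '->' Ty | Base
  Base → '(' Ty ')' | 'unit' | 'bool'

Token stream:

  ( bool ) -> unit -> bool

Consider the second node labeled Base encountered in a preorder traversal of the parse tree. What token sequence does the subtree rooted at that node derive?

bool

[Ty [Base ( [Ty [Base bool]] )] -> [Ty [Base unit] -> [Ty [Base bool]]]]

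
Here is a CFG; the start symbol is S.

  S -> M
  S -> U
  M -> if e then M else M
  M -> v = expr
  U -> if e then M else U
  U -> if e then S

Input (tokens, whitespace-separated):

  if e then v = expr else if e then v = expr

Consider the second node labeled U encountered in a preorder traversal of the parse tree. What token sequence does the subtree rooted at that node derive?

if e then v = expr

[S [U if e then [M v = expr] else [U if e then [S [M v = expr]]]]]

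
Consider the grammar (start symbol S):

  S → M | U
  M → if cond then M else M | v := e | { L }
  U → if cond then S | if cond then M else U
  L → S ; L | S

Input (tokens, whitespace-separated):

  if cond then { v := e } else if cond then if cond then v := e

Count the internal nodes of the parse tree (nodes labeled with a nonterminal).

11

[S [U if cond then [M { [L [S [M v := e]]] }] else [U if cond then [S [U if cond then [S [M v := e]]]]]]]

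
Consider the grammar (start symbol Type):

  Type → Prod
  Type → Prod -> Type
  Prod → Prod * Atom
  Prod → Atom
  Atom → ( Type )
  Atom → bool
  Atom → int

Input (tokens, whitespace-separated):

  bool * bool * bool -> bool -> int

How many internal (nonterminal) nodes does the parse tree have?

[Type [Prod [Prod [Prod [Atom bool]] * [Atom bool]] * [Atom bool]] -> [Type [Prod [Atom bool]] -> [Type [Prod [Atom int]]]]]

13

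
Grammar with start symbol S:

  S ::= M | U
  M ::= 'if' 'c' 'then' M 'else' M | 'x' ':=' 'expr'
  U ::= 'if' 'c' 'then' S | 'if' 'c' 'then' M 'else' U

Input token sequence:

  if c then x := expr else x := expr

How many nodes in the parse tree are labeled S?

1

[S [M if c then [M x := expr] else [M x := expr]]]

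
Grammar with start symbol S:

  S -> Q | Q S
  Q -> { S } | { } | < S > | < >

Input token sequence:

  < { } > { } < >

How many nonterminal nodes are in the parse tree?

[S [Q < [S [Q { }]] >] [S [Q { }] [S [Q < >]]]]

8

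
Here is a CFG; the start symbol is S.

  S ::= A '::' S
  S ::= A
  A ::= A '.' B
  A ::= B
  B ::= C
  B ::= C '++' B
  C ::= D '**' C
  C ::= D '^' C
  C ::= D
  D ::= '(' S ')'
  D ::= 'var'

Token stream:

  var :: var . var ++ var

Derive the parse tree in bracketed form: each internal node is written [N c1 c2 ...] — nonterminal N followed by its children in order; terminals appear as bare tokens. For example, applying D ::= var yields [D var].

[S [A [B [C [D var]]]] :: [S [A [A [B [C [D var]]]] . [B [C [D var]] ++ [B [C [D var]]]]]]]

S
A :: S
B :: S
C :: S
D :: S
var :: S
var :: A
var :: A . B
var :: B . B
var :: C . B
var :: D . B
var :: var . B
var :: var . C ++ B
var :: var . D ++ B
var :: var . var ++ B
var :: var . var ++ C
var :: var . var ++ D
var :: var . var ++ var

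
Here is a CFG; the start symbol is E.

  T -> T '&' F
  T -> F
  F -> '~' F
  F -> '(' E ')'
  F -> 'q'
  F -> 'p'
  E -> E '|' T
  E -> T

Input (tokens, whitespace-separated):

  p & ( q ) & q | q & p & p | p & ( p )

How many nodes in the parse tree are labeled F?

[E [E [E [T [T [T [F p]] & [F ( [E [T [F q]]] )]] & [F q]]] | [T [T [T [F q]] & [F p]] & [F p]]] | [T [T [F p]] & [F ( [E [T [F p]]] )]]]

10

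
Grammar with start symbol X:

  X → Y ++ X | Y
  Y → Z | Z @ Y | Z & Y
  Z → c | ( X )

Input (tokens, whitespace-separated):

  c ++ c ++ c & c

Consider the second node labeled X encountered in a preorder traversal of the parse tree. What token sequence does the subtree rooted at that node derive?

[X [Y [Z c]] ++ [X [Y [Z c]] ++ [X [Y [Z c] & [Y [Z c]]]]]]

c ++ c & c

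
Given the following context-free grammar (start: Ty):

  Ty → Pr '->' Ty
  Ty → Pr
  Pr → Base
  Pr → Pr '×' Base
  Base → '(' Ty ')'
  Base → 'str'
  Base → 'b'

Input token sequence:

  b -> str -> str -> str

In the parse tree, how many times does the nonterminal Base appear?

[Ty [Pr [Base b]] -> [Ty [Pr [Base str]] -> [Ty [Pr [Base str]] -> [Ty [Pr [Base str]]]]]]

4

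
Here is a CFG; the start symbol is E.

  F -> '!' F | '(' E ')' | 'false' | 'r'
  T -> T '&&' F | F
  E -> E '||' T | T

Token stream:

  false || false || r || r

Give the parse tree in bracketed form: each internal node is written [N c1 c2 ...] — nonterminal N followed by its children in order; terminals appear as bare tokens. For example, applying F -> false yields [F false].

E
E || T
E || T || T
E || T || T || T
T || T || T || T
F || T || T || T
false || T || T || T
false || F || T || T
false || false || T || T
false || false || F || T
false || false || r || T
false || false || r || F
false || false || r || r

[E [E [E [E [T [F false]]] || [T [F false]]] || [T [F r]]] || [T [F r]]]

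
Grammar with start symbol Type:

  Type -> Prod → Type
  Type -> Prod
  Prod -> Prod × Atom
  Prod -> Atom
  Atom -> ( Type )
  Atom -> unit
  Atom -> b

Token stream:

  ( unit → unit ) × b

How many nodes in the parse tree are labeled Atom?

4

[Type [Prod [Prod [Atom ( [Type [Prod [Atom unit]] → [Type [Prod [Atom unit]]]] )]] × [Atom b]]]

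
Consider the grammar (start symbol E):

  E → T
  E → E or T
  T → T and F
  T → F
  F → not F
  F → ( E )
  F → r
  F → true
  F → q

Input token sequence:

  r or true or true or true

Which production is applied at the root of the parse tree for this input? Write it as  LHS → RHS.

[E [E [E [E [T [F r]]] or [T [F true]]] or [T [F true]]] or [T [F true]]]

E → E or T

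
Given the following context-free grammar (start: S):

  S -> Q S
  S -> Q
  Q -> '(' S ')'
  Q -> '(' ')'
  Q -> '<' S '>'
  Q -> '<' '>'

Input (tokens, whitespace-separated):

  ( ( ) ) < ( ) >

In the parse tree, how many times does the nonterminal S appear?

4

[S [Q ( [S [Q ( )]] )] [S [Q < [S [Q ( )]] >]]]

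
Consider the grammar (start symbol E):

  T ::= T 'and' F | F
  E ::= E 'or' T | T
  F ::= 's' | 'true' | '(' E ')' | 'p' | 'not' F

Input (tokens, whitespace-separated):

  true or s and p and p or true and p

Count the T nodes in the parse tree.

[E [E [E [T [F true]]] or [T [T [T [F s]] and [F p]] and [F p]]] or [T [T [F true]] and [F p]]]

6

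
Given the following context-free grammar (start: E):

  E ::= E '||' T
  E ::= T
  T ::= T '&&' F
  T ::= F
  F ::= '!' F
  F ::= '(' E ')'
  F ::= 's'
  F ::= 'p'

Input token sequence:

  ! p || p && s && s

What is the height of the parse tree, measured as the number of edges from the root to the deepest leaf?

[E [E [T [F ! [F p]]]] || [T [T [T [F p]] && [F s]] && [F s]]]

5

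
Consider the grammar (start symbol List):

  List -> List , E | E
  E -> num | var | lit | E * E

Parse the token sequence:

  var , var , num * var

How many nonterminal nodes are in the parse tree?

8

[List [List [List [E var]] , [E var]] , [E [E num] * [E var]]]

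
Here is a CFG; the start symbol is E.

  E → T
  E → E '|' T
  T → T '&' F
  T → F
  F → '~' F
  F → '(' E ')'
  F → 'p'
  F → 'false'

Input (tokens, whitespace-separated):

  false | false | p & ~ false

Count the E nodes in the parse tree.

3

[E [E [E [T [F false]]] | [T [F false]]] | [T [T [F p]] & [F ~ [F false]]]]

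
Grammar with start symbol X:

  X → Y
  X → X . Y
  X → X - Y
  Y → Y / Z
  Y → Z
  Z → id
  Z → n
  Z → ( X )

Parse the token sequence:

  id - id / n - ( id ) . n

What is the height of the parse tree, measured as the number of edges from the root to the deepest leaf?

7

[X [X [X [X [Y [Z id]]] - [Y [Y [Z id]] / [Z n]]] - [Y [Z ( [X [Y [Z id]]] )]]] . [Y [Z n]]]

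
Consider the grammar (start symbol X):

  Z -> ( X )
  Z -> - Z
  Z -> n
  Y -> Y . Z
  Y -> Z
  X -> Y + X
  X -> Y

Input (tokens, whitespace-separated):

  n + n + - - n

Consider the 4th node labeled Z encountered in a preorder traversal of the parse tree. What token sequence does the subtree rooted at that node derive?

- n

[X [Y [Z n]] + [X [Y [Z n]] + [X [Y [Z - [Z - [Z n]]]]]]]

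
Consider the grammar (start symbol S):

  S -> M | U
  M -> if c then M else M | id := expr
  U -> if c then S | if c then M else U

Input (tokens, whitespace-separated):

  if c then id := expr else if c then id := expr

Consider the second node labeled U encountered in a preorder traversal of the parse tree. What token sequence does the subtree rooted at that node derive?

[S [U if c then [M id := expr] else [U if c then [S [M id := expr]]]]]

if c then id := expr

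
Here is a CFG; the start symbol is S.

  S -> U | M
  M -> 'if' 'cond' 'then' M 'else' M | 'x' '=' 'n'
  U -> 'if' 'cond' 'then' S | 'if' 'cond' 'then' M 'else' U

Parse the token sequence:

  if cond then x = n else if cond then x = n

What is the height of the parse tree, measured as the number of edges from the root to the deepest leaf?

5

[S [U if cond then [M x = n] else [U if cond then [S [M x = n]]]]]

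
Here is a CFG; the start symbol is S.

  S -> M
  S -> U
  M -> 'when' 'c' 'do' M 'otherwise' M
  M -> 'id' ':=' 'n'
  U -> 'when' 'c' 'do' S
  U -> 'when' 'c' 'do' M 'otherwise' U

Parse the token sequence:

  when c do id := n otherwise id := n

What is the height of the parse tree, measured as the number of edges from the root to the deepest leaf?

3

[S [M when c do [M id := n] otherwise [M id := n]]]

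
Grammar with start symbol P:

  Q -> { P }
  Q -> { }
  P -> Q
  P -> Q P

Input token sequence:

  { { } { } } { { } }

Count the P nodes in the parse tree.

[P [Q { [P [Q { }] [P [Q { }]]] }] [P [Q { [P [Q { }]] }]]]

5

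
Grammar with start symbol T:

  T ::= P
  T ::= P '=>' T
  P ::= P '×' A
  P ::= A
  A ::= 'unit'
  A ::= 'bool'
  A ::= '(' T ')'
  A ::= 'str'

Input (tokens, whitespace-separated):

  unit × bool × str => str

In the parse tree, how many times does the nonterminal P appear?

[T [P [P [P [A unit]] × [A bool]] × [A str]] => [T [P [A str]]]]

4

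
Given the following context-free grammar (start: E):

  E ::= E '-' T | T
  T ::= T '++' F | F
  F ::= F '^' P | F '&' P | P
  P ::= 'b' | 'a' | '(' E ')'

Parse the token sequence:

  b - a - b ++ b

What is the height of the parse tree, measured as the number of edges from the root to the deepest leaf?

[E [E [E [T [F [P b]]]] - [T [F [P a]]]] - [T [T [F [P b]]] ++ [F [P b]]]]

6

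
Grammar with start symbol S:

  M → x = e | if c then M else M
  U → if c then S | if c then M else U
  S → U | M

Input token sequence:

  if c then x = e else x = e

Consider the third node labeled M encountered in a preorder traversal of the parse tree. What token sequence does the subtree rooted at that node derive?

[S [M if c then [M x = e] else [M x = e]]]

x = e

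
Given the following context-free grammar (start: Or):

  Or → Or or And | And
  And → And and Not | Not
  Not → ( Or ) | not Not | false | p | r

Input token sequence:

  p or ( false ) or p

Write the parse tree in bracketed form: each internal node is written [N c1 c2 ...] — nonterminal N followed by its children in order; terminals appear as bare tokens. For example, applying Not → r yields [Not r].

Or
Or or And
Or or And or And
And or And or And
Not or And or And
p or And or And
p or Not or And
p or ( Or ) or And
p or ( And ) or And
p or ( Not ) or And
p or ( false ) or And
p or ( false ) or Not
p or ( false ) or p

[Or [Or [Or [And [Not p]]] or [And [Not ( [Or [And [Not false]]] )]]] or [And [Not p]]]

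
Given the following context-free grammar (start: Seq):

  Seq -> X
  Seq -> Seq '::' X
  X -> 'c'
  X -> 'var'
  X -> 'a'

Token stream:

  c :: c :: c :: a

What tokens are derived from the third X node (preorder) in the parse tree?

[Seq [Seq [Seq [Seq [X c]] :: [X c]] :: [X c]] :: [X a]]

c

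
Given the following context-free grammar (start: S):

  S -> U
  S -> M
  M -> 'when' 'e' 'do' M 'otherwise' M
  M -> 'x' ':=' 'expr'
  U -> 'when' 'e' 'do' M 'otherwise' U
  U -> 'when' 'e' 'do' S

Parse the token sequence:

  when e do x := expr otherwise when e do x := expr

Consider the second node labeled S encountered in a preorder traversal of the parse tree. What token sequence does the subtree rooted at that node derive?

[S [U when e do [M x := expr] otherwise [U when e do [S [M x := expr]]]]]

x := expr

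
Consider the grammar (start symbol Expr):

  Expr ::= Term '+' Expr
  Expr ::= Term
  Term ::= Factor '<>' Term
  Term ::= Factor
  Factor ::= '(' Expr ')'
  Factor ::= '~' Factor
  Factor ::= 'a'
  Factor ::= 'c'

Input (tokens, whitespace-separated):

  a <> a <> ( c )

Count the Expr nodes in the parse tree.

2

[Expr [Term [Factor a] <> [Term [Factor a] <> [Term [Factor ( [Expr [Term [Factor c]]] )]]]]]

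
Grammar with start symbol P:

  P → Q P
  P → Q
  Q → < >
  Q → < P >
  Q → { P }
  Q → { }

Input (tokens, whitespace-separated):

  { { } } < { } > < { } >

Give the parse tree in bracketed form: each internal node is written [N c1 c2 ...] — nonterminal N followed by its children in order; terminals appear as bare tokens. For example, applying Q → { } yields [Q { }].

[P [Q { [P [Q { }]] }] [P [Q < [P [Q { }]] >] [P [Q < [P [Q { }]] >]]]]

P
Q P
{ P } P
{ Q } P
{ { } } P
{ { } } Q P
{ { } } < P > P
{ { } } < Q > P
{ { } } < { } > P
{ { } } < { } > Q
{ { } } < { } > < P >
{ { } } < { } > < Q >
{ { } } < { } > < { } >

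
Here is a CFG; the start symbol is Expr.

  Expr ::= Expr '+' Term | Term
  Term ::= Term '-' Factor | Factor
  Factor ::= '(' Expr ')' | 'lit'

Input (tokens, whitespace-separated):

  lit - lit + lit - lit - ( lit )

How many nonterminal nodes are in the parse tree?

15

[Expr [Expr [Term [Term [Factor lit]] - [Factor lit]]] + [Term [Term [Term [Factor lit]] - [Factor lit]] - [Factor ( [Expr [Term [Factor lit]]] )]]]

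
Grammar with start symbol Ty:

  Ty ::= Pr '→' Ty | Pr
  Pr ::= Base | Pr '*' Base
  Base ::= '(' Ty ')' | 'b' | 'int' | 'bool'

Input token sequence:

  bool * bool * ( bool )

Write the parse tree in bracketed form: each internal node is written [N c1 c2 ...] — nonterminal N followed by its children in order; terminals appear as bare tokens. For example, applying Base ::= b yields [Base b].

[Ty [Pr [Pr [Pr [Base bool]] * [Base bool]] * [Base ( [Ty [Pr [Base bool]]] )]]]

Ty
Pr
Pr * Base
Pr * Base * Base
Base * Base * Base
bool * Base * Base
bool * bool * Base
bool * bool * ( Ty )
bool * bool * ( Pr )
bool * bool * ( Base )
bool * bool * ( bool )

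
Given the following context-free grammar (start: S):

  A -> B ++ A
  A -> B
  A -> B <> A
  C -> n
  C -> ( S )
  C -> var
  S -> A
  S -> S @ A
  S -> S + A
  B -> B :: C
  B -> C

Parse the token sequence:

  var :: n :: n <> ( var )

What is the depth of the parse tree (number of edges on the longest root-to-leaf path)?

9

[S [A [B [B [B [C var]] :: [C n]] :: [C n]] <> [A [B [C ( [S [A [B [C var]]]] )]]]]]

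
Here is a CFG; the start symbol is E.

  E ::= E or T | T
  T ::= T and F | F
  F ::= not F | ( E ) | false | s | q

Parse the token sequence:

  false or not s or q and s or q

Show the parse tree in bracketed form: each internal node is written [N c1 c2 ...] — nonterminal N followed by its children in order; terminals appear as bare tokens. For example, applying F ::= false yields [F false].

[E [E [E [E [T [F false]]] or [T [F not [F s]]]] or [T [T [F q]] and [F s]]] or [T [F q]]]

E
E or T
E or T or T
E or T or T or T
T or T or T or T
F or T or T or T
false or T or T or T
false or F or T or T
false or not F or T or T
false or not s or T or T
false or not s or T and F or T
false or not s or F and F or T
false or not s or q and F or T
false or not s or q and s or T
false or not s or q and s or F
false or not s or q and s or q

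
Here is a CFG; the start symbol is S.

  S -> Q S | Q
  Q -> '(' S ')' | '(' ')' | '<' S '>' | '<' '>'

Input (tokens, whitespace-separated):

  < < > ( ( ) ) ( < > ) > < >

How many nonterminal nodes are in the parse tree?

14

[S [Q < [S [Q < >] [S [Q ( [S [Q ( )]] )] [S [Q ( [S [Q < >]] )]]]] >] [S [Q < >]]]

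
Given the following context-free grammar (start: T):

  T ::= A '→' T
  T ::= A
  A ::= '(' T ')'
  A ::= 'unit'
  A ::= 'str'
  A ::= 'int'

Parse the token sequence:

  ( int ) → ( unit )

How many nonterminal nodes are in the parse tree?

[T [A ( [T [A int]] )] → [T [A ( [T [A unit]] )]]]

8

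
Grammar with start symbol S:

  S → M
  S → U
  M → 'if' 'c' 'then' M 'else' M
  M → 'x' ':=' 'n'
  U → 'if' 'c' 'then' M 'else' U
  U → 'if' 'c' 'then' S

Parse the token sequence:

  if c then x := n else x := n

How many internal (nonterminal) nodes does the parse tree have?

[S [M if c then [M x := n] else [M x := n]]]

4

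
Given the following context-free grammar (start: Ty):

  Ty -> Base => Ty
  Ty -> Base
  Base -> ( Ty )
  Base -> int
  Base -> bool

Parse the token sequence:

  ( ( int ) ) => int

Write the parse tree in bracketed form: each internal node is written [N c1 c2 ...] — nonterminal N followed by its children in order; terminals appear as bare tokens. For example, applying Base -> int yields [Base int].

Ty
Base => Ty
( Ty ) => Ty
( Base ) => Ty
( ( Ty ) ) => Ty
( ( Base ) ) => Ty
( ( int ) ) => Ty
( ( int ) ) => Base
( ( int ) ) => int

[Ty [Base ( [Ty [Base ( [Ty [Base int]] )]] )] => [Ty [Base int]]]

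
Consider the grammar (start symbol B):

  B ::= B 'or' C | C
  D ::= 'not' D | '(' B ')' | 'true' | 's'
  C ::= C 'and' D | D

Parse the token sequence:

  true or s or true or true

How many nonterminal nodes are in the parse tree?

12

[B [B [B [B [C [D true]]] or [C [D s]]] or [C [D true]]] or [C [D true]]]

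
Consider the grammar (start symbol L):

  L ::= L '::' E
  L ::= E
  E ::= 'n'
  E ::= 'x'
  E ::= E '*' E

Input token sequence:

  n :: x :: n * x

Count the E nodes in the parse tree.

5

[L [L [L [E n]] :: [E x]] :: [E [E n] * [E x]]]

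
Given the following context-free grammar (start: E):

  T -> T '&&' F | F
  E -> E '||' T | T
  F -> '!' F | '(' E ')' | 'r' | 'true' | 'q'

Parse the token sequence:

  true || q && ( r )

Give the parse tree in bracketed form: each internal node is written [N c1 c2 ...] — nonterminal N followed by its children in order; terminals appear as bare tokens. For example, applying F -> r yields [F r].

[E [E [T [F true]]] || [T [T [F q]] && [F ( [E [T [F r]]] )]]]

E
E || T
T || T
F || T
true || T
true || T && F
true || F && F
true || q && F
true || q && ( E )
true || q && ( T )
true || q && ( F )
true || q && ( r )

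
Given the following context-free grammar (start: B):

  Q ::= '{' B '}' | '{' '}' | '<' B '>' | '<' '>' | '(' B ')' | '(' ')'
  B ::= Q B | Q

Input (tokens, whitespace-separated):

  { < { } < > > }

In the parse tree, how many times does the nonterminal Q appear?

[B [Q { [B [Q < [B [Q { }] [B [Q < >]]] >]] }]]

4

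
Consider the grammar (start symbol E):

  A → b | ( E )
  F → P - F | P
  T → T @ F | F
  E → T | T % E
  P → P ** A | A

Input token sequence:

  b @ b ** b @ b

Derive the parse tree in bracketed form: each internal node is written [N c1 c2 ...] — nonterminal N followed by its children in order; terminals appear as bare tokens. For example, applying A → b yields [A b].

[E [T [T [T [F [P [A b]]]] @ [F [P [P [A b]] ** [A b]]]] @ [F [P [A b]]]]]

E
T
T @ F
T @ F @ F
F @ F @ F
P @ F @ F
A @ F @ F
b @ F @ F
b @ P @ F
b @ P ** A @ F
b @ A ** A @ F
b @ b ** A @ F
b @ b ** b @ F
b @ b ** b @ P
b @ b ** b @ A
b @ b ** b @ b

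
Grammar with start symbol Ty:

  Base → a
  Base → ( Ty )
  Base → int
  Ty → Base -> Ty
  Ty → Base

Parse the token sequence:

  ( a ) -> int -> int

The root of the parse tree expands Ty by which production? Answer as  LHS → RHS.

Ty → Base -> Ty

[Ty [Base ( [Ty [Base a]] )] -> [Ty [Base int] -> [Ty [Base int]]]]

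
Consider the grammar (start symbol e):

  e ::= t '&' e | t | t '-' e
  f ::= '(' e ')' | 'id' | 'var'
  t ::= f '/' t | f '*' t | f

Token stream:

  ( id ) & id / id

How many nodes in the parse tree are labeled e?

[e [t [f ( [e [t [f id]]] )]] & [e [t [f id] / [t [f id]]]]]

3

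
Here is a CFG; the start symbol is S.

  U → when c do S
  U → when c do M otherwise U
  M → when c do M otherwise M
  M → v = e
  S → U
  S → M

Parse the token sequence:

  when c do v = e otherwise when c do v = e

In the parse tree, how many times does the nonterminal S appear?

[S [U when c do [M v = e] otherwise [U when c do [S [M v = e]]]]]

2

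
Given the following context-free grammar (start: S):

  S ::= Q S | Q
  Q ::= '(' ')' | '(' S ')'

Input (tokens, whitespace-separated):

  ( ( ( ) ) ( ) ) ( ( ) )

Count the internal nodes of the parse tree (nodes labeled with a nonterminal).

12

[S [Q ( [S [Q ( [S [Q ( )]] )] [S [Q ( )]]] )] [S [Q ( [S [Q ( )]] )]]]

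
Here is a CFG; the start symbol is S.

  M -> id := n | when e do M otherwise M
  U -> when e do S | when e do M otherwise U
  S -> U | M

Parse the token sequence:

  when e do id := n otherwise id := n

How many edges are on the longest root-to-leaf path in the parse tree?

3

[S [M when e do [M id := n] otherwise [M id := n]]]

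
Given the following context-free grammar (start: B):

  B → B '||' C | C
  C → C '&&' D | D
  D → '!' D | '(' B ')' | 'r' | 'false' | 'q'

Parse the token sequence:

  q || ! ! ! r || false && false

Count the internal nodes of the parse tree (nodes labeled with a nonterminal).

[B [B [B [C [D q]]] || [C [D ! [D ! [D ! [D r]]]]]] || [C [C [D false]] && [D false]]]

14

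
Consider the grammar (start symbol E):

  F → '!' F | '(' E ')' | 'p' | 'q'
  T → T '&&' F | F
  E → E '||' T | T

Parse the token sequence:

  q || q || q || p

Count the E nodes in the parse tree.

4

[E [E [E [E [T [F q]]] || [T [F q]]] || [T [F q]]] || [T [F p]]]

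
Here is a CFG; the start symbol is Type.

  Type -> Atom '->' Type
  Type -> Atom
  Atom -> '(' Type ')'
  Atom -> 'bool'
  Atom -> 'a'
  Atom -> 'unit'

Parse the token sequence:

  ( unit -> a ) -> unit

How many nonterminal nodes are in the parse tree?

8

[Type [Atom ( [Type [Atom unit] -> [Type [Atom a]]] )] -> [Type [Atom unit]]]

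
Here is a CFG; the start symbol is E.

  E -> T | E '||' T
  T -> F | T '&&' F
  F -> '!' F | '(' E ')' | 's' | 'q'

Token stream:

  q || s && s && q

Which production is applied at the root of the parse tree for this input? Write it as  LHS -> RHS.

[E [E [T [F q]]] || [T [T [T [F s]] && [F s]] && [F q]]]

E -> E '||' T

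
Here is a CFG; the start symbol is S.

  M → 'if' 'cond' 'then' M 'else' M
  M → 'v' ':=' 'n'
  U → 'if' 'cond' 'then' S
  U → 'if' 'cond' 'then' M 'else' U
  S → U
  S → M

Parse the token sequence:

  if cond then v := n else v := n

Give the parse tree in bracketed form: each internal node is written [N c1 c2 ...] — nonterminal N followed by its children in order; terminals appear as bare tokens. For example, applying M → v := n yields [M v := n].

[S [M if cond then [M v := n] else [M v := n]]]

S
M
if cond then M else M
if cond then v := n else M
if cond then v := n else v := n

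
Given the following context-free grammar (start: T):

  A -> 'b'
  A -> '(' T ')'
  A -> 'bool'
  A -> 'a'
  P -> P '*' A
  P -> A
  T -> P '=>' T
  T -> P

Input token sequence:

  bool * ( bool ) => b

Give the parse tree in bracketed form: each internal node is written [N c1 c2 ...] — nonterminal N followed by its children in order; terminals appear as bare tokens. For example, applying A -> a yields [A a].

[T [P [P [A bool]] * [A ( [T [P [A bool]]] )]] => [T [P [A b]]]]

T
P => T
P * A => T
A * A => T
bool * A => T
bool * ( T ) => T
bool * ( P ) => T
bool * ( A ) => T
bool * ( bool ) => T
bool * ( bool ) => P
bool * ( bool ) => A
bool * ( bool ) => b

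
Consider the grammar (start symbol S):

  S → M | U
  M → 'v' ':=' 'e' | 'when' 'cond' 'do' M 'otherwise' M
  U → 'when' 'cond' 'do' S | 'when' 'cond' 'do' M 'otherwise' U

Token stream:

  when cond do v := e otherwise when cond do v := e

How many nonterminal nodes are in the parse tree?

[S [U when cond do [M v := e] otherwise [U when cond do [S [M v := e]]]]]

6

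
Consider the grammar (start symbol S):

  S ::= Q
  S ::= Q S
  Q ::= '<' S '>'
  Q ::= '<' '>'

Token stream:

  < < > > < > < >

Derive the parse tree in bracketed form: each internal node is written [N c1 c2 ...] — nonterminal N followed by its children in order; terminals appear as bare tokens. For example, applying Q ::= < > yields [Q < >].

S
Q S
< S > S
< Q > S
< < > > S
< < > > Q S
< < > > < > S
< < > > < > Q
< < > > < > < >

[S [Q < [S [Q < >]] >] [S [Q < >] [S [Q < >]]]]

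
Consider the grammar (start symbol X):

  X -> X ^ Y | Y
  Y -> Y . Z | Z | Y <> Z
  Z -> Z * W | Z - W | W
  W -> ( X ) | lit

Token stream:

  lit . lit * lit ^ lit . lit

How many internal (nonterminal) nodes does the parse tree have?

[X [X [Y [Y [Z [W lit]]] . [Z [Z [W lit]] * [W lit]]]] ^ [Y [Y [Z [W lit]]] . [Z [W lit]]]]

16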